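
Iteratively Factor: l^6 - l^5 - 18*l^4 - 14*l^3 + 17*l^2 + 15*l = (l)*(l^5 - l^4 - 18*l^3 - 14*l^2 + 17*l + 15) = l*(l - 1)*(l^4 - 18*l^2 - 32*l - 15) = l*(l - 1)*(l + 3)*(l^3 - 3*l^2 - 9*l - 5) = l*(l - 5)*(l - 1)*(l + 3)*(l^2 + 2*l + 1) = l*(l - 5)*(l - 1)*(l + 1)*(l + 3)*(l + 1)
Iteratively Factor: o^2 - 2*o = (o - 2)*(o)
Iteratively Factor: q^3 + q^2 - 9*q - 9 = (q + 1)*(q^2 - 9) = (q + 1)*(q + 3)*(q - 3)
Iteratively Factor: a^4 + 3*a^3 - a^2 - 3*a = (a)*(a^3 + 3*a^2 - a - 3) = a*(a + 1)*(a^2 + 2*a - 3) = a*(a - 1)*(a + 1)*(a + 3)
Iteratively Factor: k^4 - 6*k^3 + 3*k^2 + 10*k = (k)*(k^3 - 6*k^2 + 3*k + 10) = k*(k + 1)*(k^2 - 7*k + 10) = k*(k - 2)*(k + 1)*(k - 5)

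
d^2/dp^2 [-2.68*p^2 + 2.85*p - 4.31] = -5.36000000000000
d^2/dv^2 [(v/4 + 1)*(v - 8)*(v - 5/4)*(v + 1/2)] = 3*v^2 - 57*v/8 - 237/16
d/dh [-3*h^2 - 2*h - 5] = -6*h - 2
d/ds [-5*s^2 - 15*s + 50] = -10*s - 15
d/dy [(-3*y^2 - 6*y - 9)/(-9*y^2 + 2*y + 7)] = 12*(-5*y^2 - 17*y - 2)/(81*y^4 - 36*y^3 - 122*y^2 + 28*y + 49)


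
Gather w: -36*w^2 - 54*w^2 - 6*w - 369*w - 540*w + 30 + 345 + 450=-90*w^2 - 915*w + 825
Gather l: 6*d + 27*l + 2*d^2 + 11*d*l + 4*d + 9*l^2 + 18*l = 2*d^2 + 10*d + 9*l^2 + l*(11*d + 45)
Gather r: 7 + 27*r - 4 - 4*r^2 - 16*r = -4*r^2 + 11*r + 3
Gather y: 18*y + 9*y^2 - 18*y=9*y^2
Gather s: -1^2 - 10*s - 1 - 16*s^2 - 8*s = -16*s^2 - 18*s - 2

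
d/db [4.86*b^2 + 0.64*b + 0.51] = 9.72*b + 0.64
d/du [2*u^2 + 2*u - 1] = 4*u + 2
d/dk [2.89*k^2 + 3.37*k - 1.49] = 5.78*k + 3.37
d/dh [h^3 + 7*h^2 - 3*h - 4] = 3*h^2 + 14*h - 3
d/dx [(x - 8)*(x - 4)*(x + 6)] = 3*x^2 - 12*x - 40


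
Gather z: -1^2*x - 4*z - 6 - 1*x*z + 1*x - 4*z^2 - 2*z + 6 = -4*z^2 + z*(-x - 6)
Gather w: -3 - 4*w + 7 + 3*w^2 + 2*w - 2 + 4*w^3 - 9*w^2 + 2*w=4*w^3 - 6*w^2 + 2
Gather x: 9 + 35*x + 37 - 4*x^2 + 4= -4*x^2 + 35*x + 50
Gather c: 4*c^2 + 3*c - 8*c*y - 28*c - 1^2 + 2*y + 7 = 4*c^2 + c*(-8*y - 25) + 2*y + 6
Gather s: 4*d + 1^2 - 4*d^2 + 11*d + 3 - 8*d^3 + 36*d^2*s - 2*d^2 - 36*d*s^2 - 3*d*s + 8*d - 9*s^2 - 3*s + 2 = -8*d^3 - 6*d^2 + 23*d + s^2*(-36*d - 9) + s*(36*d^2 - 3*d - 3) + 6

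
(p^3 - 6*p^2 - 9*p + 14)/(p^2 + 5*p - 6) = (p^2 - 5*p - 14)/(p + 6)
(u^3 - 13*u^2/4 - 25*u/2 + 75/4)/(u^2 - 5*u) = u + 7/4 - 15/(4*u)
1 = 1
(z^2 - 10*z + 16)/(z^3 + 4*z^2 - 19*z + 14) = (z - 8)/(z^2 + 6*z - 7)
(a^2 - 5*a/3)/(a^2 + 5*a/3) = (3*a - 5)/(3*a + 5)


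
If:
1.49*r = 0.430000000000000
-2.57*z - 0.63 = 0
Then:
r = 0.29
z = -0.25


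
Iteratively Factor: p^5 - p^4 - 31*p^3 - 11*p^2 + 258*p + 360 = (p + 2)*(p^4 - 3*p^3 - 25*p^2 + 39*p + 180) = (p + 2)*(p + 3)*(p^3 - 6*p^2 - 7*p + 60) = (p - 4)*(p + 2)*(p + 3)*(p^2 - 2*p - 15) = (p - 4)*(p + 2)*(p + 3)^2*(p - 5)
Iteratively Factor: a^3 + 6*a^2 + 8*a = (a + 2)*(a^2 + 4*a) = a*(a + 2)*(a + 4)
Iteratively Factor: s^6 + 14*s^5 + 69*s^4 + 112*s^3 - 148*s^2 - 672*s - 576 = (s + 3)*(s^5 + 11*s^4 + 36*s^3 + 4*s^2 - 160*s - 192) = (s + 3)*(s + 4)*(s^4 + 7*s^3 + 8*s^2 - 28*s - 48) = (s + 2)*(s + 3)*(s + 4)*(s^3 + 5*s^2 - 2*s - 24) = (s + 2)*(s + 3)*(s + 4)^2*(s^2 + s - 6) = (s + 2)*(s + 3)^2*(s + 4)^2*(s - 2)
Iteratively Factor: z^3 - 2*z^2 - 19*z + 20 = (z - 1)*(z^2 - z - 20) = (z - 5)*(z - 1)*(z + 4)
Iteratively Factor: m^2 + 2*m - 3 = (m + 3)*(m - 1)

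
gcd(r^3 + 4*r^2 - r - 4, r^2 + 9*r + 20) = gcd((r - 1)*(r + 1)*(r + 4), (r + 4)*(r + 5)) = r + 4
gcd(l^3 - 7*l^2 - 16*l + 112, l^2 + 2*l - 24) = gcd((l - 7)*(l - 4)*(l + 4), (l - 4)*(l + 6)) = l - 4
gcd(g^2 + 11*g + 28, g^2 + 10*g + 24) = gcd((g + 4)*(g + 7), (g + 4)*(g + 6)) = g + 4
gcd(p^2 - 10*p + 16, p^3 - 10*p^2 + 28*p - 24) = p - 2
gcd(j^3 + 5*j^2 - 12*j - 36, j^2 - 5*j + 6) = j - 3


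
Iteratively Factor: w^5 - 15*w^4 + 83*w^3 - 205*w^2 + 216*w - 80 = (w - 1)*(w^4 - 14*w^3 + 69*w^2 - 136*w + 80) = (w - 1)^2*(w^3 - 13*w^2 + 56*w - 80) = (w - 5)*(w - 1)^2*(w^2 - 8*w + 16) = (w - 5)*(w - 4)*(w - 1)^2*(w - 4)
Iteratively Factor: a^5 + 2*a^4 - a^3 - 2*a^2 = (a)*(a^4 + 2*a^3 - a^2 - 2*a) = a*(a + 2)*(a^3 - a) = a*(a - 1)*(a + 2)*(a^2 + a) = a*(a - 1)*(a + 1)*(a + 2)*(a)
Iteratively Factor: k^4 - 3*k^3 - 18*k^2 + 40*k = (k - 5)*(k^3 + 2*k^2 - 8*k) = (k - 5)*(k - 2)*(k^2 + 4*k) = (k - 5)*(k - 2)*(k + 4)*(k)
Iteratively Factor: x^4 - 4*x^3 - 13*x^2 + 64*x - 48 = (x + 4)*(x^3 - 8*x^2 + 19*x - 12) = (x - 1)*(x + 4)*(x^2 - 7*x + 12) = (x - 3)*(x - 1)*(x + 4)*(x - 4)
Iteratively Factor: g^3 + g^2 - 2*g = (g)*(g^2 + g - 2) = g*(g - 1)*(g + 2)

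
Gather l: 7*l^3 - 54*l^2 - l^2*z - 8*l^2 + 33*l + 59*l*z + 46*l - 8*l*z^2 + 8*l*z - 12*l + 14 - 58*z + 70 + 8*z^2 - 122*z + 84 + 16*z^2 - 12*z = 7*l^3 + l^2*(-z - 62) + l*(-8*z^2 + 67*z + 67) + 24*z^2 - 192*z + 168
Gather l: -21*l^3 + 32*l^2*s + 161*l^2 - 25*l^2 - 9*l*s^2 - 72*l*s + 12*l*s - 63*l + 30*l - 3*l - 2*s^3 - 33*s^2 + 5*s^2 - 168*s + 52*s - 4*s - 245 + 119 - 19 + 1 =-21*l^3 + l^2*(32*s + 136) + l*(-9*s^2 - 60*s - 36) - 2*s^3 - 28*s^2 - 120*s - 144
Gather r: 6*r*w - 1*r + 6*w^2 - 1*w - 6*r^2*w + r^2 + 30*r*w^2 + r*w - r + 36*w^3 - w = r^2*(1 - 6*w) + r*(30*w^2 + 7*w - 2) + 36*w^3 + 6*w^2 - 2*w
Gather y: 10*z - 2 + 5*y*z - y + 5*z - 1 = y*(5*z - 1) + 15*z - 3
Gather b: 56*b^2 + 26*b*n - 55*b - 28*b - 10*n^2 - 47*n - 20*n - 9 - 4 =56*b^2 + b*(26*n - 83) - 10*n^2 - 67*n - 13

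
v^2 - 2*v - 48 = (v - 8)*(v + 6)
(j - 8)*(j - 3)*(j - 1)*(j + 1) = j^4 - 11*j^3 + 23*j^2 + 11*j - 24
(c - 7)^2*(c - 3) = c^3 - 17*c^2 + 91*c - 147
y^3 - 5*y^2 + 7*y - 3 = (y - 3)*(y - 1)^2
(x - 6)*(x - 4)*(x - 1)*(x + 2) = x^4 - 9*x^3 + 12*x^2 + 44*x - 48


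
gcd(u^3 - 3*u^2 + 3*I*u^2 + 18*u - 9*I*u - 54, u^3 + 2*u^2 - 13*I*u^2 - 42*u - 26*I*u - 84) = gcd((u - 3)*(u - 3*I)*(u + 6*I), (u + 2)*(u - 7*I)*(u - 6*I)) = 1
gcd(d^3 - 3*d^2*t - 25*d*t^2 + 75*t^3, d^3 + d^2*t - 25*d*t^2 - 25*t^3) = -d^2 + 25*t^2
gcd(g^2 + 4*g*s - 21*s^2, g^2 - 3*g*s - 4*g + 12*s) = -g + 3*s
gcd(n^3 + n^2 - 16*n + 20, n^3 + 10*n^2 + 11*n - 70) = n^2 + 3*n - 10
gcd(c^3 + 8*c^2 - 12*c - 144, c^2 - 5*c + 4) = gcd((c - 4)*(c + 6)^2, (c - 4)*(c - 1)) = c - 4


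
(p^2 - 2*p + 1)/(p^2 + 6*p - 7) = (p - 1)/(p + 7)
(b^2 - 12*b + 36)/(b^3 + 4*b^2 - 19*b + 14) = (b^2 - 12*b + 36)/(b^3 + 4*b^2 - 19*b + 14)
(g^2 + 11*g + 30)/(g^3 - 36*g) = (g + 5)/(g*(g - 6))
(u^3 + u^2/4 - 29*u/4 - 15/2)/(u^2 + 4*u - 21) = (4*u^2 + 13*u + 10)/(4*(u + 7))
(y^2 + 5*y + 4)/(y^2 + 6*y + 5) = (y + 4)/(y + 5)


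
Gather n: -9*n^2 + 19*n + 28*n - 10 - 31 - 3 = -9*n^2 + 47*n - 44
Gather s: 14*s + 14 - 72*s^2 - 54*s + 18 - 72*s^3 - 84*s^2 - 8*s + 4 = -72*s^3 - 156*s^2 - 48*s + 36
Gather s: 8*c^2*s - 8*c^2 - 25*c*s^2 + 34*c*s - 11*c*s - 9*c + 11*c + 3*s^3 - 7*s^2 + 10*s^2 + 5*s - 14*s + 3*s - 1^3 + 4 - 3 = -8*c^2 + 2*c + 3*s^3 + s^2*(3 - 25*c) + s*(8*c^2 + 23*c - 6)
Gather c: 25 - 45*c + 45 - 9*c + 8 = 78 - 54*c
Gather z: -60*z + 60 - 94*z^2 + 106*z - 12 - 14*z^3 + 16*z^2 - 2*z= -14*z^3 - 78*z^2 + 44*z + 48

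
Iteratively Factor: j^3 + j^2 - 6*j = (j)*(j^2 + j - 6) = j*(j + 3)*(j - 2)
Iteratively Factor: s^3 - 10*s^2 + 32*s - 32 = (s - 2)*(s^2 - 8*s + 16) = (s - 4)*(s - 2)*(s - 4)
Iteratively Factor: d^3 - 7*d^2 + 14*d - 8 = (d - 4)*(d^2 - 3*d + 2) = (d - 4)*(d - 2)*(d - 1)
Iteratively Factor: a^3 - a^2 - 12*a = (a - 4)*(a^2 + 3*a) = a*(a - 4)*(a + 3)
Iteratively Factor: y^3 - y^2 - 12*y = (y)*(y^2 - y - 12) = y*(y + 3)*(y - 4)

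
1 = 1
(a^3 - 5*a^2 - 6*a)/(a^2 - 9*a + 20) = a*(a^2 - 5*a - 6)/(a^2 - 9*a + 20)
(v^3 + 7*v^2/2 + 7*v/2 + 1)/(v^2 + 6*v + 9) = (2*v^3 + 7*v^2 + 7*v + 2)/(2*(v^2 + 6*v + 9))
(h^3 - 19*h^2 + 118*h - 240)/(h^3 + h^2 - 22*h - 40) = (h^2 - 14*h + 48)/(h^2 + 6*h + 8)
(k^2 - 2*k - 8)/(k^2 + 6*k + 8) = (k - 4)/(k + 4)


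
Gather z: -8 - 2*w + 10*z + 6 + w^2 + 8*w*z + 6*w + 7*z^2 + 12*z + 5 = w^2 + 4*w + 7*z^2 + z*(8*w + 22) + 3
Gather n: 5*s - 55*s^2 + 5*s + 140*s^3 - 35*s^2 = 140*s^3 - 90*s^2 + 10*s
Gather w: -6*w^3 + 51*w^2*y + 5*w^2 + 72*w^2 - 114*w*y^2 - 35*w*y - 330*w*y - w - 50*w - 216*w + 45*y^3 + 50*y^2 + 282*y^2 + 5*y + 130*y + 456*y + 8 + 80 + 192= -6*w^3 + w^2*(51*y + 77) + w*(-114*y^2 - 365*y - 267) + 45*y^3 + 332*y^2 + 591*y + 280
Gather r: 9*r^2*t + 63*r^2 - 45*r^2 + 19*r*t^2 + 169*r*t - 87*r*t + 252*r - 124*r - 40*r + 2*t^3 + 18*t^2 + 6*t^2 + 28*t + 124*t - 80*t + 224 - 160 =r^2*(9*t + 18) + r*(19*t^2 + 82*t + 88) + 2*t^3 + 24*t^2 + 72*t + 64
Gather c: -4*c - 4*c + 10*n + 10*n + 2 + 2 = -8*c + 20*n + 4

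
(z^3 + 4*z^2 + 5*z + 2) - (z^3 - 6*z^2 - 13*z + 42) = 10*z^2 + 18*z - 40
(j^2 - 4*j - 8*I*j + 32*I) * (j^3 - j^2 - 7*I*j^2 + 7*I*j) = j^5 - 5*j^4 - 15*I*j^4 - 52*j^3 + 75*I*j^3 + 280*j^2 - 60*I*j^2 - 224*j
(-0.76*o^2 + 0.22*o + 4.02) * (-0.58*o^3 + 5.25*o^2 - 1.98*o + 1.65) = 0.4408*o^5 - 4.1176*o^4 + 0.3282*o^3 + 19.4154*o^2 - 7.5966*o + 6.633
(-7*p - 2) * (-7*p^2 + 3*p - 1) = 49*p^3 - 7*p^2 + p + 2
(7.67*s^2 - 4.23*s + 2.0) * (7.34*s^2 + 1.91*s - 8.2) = 56.2978*s^4 - 16.3985*s^3 - 56.2933*s^2 + 38.506*s - 16.4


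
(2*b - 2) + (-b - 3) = b - 5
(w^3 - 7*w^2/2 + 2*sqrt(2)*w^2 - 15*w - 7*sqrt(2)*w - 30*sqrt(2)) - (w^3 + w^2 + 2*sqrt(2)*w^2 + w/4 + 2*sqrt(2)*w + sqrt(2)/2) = -9*w^2/2 - 61*w/4 - 9*sqrt(2)*w - 61*sqrt(2)/2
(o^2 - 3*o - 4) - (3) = o^2 - 3*o - 7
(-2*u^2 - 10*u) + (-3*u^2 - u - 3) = -5*u^2 - 11*u - 3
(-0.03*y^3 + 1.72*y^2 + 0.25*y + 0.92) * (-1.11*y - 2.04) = 0.0333*y^4 - 1.848*y^3 - 3.7863*y^2 - 1.5312*y - 1.8768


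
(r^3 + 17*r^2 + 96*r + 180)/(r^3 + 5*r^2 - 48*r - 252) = (r + 5)/(r - 7)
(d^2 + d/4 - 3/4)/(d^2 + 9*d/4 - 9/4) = (d + 1)/(d + 3)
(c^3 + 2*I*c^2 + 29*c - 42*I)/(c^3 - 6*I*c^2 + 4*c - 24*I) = (c^2 + 4*I*c + 21)/(c^2 - 4*I*c + 12)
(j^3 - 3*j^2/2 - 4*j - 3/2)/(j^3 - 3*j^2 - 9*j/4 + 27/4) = 2*(2*j^2 + 3*j + 1)/(4*j^2 - 9)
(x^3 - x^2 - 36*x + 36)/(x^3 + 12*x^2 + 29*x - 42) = (x - 6)/(x + 7)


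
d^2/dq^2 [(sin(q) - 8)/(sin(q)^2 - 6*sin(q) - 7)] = (-sin(q)^4 + 27*sin(q)^3 - 211*sin(q)^2 + 717*sin(q) - 772)/((sin(q) - 7)^3*(sin(q) + 1)^2)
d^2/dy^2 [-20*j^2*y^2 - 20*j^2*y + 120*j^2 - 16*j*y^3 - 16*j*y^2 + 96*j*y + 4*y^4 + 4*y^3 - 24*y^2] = -40*j^2 - 96*j*y - 32*j + 48*y^2 + 24*y - 48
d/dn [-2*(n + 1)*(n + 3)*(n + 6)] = -6*n^2 - 40*n - 54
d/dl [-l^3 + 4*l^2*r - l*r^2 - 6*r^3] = -3*l^2 + 8*l*r - r^2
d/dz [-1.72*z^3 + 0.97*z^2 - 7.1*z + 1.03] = -5.16*z^2 + 1.94*z - 7.1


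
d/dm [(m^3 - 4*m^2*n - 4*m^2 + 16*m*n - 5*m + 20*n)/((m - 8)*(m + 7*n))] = ((m - 8)*(m + 7*n)*(3*m^2 - 8*m*n - 8*m + 16*n - 5) + (m - 8)*(-m^3 + 4*m^2*n + 4*m^2 - 16*m*n + 5*m - 20*n) + (m + 7*n)*(-m^3 + 4*m^2*n + 4*m^2 - 16*m*n + 5*m - 20*n))/((m - 8)^2*(m + 7*n)^2)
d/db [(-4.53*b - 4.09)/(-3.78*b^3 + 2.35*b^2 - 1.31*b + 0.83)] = (-34.2468*b^3 - 35.7351*b^2 + 19.223*b - 9.1178)/(14.2884*b^6 - 17.766*b^5 + 15.4261*b^4 - 12.4318*b^3 + 5.6171*b^2 - 2.1746*b + 0.6889)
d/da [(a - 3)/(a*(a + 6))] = (-a^2 + 6*a + 18)/(a^2*(a^2 + 12*a + 36))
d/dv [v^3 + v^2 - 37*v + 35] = 3*v^2 + 2*v - 37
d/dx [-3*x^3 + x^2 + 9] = x*(2 - 9*x)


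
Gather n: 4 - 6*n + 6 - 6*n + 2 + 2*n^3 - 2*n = 2*n^3 - 14*n + 12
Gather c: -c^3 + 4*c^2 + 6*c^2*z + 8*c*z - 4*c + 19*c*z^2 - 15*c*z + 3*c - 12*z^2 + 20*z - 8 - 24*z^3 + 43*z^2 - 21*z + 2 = -c^3 + c^2*(6*z + 4) + c*(19*z^2 - 7*z - 1) - 24*z^3 + 31*z^2 - z - 6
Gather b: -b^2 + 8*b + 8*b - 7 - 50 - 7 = -b^2 + 16*b - 64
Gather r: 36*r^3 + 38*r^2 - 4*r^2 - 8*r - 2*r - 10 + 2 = 36*r^3 + 34*r^2 - 10*r - 8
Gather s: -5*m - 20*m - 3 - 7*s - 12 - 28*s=-25*m - 35*s - 15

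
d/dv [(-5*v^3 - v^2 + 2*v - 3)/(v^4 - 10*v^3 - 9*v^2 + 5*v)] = (5*v^6 + 2*v^5 + 29*v^4 + 2*v^3 - 77*v^2 - 54*v + 15)/(v^2*(v^6 - 20*v^5 + 82*v^4 + 190*v^3 - 19*v^2 - 90*v + 25))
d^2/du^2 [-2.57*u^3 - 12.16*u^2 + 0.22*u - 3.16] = -15.42*u - 24.32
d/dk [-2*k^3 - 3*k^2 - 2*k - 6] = -6*k^2 - 6*k - 2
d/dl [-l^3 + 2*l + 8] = 2 - 3*l^2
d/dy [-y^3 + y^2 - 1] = y*(2 - 3*y)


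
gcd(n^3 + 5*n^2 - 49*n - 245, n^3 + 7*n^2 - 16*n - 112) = n + 7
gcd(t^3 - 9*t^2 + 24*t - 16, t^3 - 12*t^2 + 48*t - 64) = t^2 - 8*t + 16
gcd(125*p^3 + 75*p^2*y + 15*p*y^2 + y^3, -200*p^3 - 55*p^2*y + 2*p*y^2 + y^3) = 25*p^2 + 10*p*y + y^2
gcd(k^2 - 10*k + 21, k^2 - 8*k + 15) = k - 3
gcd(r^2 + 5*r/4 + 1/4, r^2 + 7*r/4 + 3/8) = r + 1/4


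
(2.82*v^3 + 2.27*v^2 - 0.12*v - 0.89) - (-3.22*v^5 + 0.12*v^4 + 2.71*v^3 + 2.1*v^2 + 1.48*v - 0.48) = 3.22*v^5 - 0.12*v^4 + 0.11*v^3 + 0.17*v^2 - 1.6*v - 0.41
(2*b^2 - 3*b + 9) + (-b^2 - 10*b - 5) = b^2 - 13*b + 4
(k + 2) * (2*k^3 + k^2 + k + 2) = 2*k^4 + 5*k^3 + 3*k^2 + 4*k + 4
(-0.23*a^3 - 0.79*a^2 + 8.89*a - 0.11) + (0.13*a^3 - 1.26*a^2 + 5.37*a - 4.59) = -0.1*a^3 - 2.05*a^2 + 14.26*a - 4.7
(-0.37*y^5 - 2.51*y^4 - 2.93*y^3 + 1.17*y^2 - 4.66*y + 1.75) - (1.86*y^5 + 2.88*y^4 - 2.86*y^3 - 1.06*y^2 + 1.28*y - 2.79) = -2.23*y^5 - 5.39*y^4 - 0.0700000000000003*y^3 + 2.23*y^2 - 5.94*y + 4.54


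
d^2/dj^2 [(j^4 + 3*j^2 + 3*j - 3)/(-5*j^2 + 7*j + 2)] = 2*(-25*j^6 + 105*j^5 - 117*j^4 - 292*j^3 + 111*j^2 - 405*j + 207)/(125*j^6 - 525*j^5 + 585*j^4 + 77*j^3 - 234*j^2 - 84*j - 8)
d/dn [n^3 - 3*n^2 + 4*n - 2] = 3*n^2 - 6*n + 4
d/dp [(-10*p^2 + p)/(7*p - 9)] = (-70*p^2 + 180*p - 9)/(49*p^2 - 126*p + 81)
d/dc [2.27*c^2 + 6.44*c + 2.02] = 4.54*c + 6.44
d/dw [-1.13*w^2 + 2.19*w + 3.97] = 2.19 - 2.26*w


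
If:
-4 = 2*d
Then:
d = -2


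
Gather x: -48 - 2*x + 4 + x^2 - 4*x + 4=x^2 - 6*x - 40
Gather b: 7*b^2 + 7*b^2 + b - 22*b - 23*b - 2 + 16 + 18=14*b^2 - 44*b + 32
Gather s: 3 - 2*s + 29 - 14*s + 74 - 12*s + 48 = 154 - 28*s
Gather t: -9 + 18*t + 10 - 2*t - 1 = 16*t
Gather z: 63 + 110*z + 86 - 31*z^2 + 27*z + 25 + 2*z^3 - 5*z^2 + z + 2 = 2*z^3 - 36*z^2 + 138*z + 176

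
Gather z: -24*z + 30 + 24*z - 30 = 0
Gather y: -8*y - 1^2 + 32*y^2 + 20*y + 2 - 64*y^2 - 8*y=-32*y^2 + 4*y + 1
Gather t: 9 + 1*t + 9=t + 18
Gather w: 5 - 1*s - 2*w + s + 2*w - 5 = 0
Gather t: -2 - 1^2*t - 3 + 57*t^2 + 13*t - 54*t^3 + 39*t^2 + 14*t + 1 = -54*t^3 + 96*t^2 + 26*t - 4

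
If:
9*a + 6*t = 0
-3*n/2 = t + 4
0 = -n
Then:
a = 8/3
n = 0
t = -4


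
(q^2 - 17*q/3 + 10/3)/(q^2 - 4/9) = 3*(q - 5)/(3*q + 2)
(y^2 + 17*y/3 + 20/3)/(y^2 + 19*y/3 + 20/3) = (3*y^2 + 17*y + 20)/(3*y^2 + 19*y + 20)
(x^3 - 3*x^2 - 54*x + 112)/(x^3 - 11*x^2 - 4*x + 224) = (x^2 + 5*x - 14)/(x^2 - 3*x - 28)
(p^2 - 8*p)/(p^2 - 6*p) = (p - 8)/(p - 6)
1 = 1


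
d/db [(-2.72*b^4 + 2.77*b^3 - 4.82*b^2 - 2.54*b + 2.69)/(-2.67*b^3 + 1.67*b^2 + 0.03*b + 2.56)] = (7.2624*b^6 - 9.08479999999999*b^5 - 8.4883*b^4 - 41.2502*b^3 + 46.9177*b^2 - 33.663*b - 6.5831)/(7.1289*b^6 - 8.9178*b^5 + 2.6287*b^4 - 13.5702*b^3 + 8.5513*b^2 + 0.1536*b + 6.5536)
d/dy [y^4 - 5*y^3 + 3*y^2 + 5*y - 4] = 4*y^3 - 15*y^2 + 6*y + 5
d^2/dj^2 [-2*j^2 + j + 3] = -4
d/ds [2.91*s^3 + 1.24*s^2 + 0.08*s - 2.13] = 8.73*s^2 + 2.48*s + 0.08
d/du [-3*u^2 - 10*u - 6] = -6*u - 10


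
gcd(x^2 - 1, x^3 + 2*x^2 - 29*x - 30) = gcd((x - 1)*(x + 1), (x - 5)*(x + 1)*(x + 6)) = x + 1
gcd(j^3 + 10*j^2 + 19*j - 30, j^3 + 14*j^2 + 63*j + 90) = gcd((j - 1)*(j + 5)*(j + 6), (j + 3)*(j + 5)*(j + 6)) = j^2 + 11*j + 30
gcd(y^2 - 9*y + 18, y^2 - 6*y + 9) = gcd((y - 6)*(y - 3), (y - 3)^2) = y - 3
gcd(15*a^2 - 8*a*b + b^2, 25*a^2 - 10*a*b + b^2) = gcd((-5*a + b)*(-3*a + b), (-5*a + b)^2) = 5*a - b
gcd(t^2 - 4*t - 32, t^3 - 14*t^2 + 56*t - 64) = t - 8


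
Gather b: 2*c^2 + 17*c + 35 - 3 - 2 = 2*c^2 + 17*c + 30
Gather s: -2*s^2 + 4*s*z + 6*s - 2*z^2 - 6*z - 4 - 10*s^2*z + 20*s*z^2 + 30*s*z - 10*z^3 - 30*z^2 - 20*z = s^2*(-10*z - 2) + s*(20*z^2 + 34*z + 6) - 10*z^3 - 32*z^2 - 26*z - 4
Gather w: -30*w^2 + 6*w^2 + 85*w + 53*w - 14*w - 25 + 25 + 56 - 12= -24*w^2 + 124*w + 44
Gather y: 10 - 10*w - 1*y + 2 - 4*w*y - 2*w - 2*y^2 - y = -12*w - 2*y^2 + y*(-4*w - 2) + 12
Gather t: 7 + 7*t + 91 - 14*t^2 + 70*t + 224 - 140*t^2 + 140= -154*t^2 + 77*t + 462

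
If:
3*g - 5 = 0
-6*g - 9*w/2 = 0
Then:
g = 5/3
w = -20/9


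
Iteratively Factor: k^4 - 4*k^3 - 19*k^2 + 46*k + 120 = (k - 5)*(k^3 + k^2 - 14*k - 24) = (k - 5)*(k + 3)*(k^2 - 2*k - 8) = (k - 5)*(k - 4)*(k + 3)*(k + 2)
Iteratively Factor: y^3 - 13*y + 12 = (y - 3)*(y^2 + 3*y - 4) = (y - 3)*(y + 4)*(y - 1)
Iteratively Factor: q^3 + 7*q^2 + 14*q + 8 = (q + 4)*(q^2 + 3*q + 2) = (q + 2)*(q + 4)*(q + 1)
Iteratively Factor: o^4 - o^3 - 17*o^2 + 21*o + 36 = (o - 3)*(o^3 + 2*o^2 - 11*o - 12) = (o - 3)*(o + 4)*(o^2 - 2*o - 3) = (o - 3)*(o + 1)*(o + 4)*(o - 3)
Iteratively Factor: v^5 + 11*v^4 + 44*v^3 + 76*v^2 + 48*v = (v + 2)*(v^4 + 9*v^3 + 26*v^2 + 24*v) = v*(v + 2)*(v^3 + 9*v^2 + 26*v + 24) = v*(v + 2)^2*(v^2 + 7*v + 12) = v*(v + 2)^2*(v + 3)*(v + 4)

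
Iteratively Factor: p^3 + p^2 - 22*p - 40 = (p + 2)*(p^2 - p - 20) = (p - 5)*(p + 2)*(p + 4)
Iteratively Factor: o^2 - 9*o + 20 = (o - 5)*(o - 4)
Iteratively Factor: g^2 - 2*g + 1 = (g - 1)*(g - 1)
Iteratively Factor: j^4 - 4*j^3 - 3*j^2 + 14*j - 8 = (j - 1)*(j^3 - 3*j^2 - 6*j + 8) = (j - 1)*(j + 2)*(j^2 - 5*j + 4) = (j - 4)*(j - 1)*(j + 2)*(j - 1)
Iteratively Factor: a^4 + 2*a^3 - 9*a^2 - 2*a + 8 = (a - 1)*(a^3 + 3*a^2 - 6*a - 8) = (a - 1)*(a + 4)*(a^2 - a - 2) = (a - 1)*(a + 1)*(a + 4)*(a - 2)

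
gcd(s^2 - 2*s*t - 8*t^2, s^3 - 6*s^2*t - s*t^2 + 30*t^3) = s + 2*t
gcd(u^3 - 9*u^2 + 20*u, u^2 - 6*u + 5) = u - 5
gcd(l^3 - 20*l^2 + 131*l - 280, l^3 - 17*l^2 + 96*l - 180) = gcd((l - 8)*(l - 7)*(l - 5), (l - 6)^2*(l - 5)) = l - 5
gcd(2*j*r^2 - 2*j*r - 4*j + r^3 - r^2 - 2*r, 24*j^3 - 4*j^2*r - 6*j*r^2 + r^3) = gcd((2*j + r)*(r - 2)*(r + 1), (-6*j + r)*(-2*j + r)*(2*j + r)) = 2*j + r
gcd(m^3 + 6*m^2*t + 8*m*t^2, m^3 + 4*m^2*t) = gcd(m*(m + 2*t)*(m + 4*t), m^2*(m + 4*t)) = m^2 + 4*m*t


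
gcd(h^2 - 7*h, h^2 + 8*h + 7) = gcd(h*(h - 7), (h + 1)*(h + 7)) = 1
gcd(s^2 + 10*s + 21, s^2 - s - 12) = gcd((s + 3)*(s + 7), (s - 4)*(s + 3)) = s + 3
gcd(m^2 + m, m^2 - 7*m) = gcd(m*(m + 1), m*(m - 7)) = m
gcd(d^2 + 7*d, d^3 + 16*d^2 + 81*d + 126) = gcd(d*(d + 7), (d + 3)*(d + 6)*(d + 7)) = d + 7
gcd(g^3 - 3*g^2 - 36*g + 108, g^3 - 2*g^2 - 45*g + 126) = g^2 - 9*g + 18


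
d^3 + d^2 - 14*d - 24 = (d - 4)*(d + 2)*(d + 3)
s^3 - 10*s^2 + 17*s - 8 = (s - 8)*(s - 1)^2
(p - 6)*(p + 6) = p^2 - 36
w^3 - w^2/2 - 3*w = w*(w - 2)*(w + 3/2)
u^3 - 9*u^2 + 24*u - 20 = (u - 5)*(u - 2)^2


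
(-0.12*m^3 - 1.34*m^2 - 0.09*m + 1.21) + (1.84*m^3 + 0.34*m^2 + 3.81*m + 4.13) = 1.72*m^3 - 1.0*m^2 + 3.72*m + 5.34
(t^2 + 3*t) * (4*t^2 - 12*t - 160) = 4*t^4 - 196*t^2 - 480*t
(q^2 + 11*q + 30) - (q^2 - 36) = 11*q + 66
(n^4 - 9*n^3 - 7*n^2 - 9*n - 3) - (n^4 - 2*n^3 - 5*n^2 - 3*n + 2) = -7*n^3 - 2*n^2 - 6*n - 5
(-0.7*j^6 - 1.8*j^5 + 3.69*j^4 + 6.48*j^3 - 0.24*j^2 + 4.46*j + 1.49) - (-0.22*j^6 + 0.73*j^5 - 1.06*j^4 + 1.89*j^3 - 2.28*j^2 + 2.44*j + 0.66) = -0.48*j^6 - 2.53*j^5 + 4.75*j^4 + 4.59*j^3 + 2.04*j^2 + 2.02*j + 0.83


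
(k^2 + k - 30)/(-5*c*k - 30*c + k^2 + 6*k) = (5 - k)/(5*c - k)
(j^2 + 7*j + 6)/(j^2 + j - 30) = (j + 1)/(j - 5)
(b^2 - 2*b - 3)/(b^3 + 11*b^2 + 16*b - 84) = (b^2 - 2*b - 3)/(b^3 + 11*b^2 + 16*b - 84)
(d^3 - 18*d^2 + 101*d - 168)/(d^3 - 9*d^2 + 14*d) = (d^2 - 11*d + 24)/(d*(d - 2))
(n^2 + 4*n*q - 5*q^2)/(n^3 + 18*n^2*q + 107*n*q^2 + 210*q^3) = (n - q)/(n^2 + 13*n*q + 42*q^2)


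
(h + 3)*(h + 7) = h^2 + 10*h + 21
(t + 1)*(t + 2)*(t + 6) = t^3 + 9*t^2 + 20*t + 12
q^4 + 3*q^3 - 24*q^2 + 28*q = q*(q - 2)^2*(q + 7)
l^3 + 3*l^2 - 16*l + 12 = (l - 2)*(l - 1)*(l + 6)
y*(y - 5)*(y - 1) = y^3 - 6*y^2 + 5*y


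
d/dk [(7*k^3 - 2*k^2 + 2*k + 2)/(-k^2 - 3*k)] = (-7*k^4 - 42*k^3 + 8*k^2 + 4*k + 6)/(k^2*(k^2 + 6*k + 9))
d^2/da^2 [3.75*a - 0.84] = 0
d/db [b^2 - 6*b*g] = 2*b - 6*g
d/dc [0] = 0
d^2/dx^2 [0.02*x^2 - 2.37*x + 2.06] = 0.0400000000000000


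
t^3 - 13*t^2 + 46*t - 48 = (t - 8)*(t - 3)*(t - 2)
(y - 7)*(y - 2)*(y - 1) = y^3 - 10*y^2 + 23*y - 14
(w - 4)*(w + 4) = w^2 - 16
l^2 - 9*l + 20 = (l - 5)*(l - 4)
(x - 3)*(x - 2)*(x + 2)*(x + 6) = x^4 + 3*x^3 - 22*x^2 - 12*x + 72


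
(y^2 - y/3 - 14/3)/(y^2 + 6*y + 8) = (y - 7/3)/(y + 4)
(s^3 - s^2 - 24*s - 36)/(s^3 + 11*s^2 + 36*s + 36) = (s - 6)/(s + 6)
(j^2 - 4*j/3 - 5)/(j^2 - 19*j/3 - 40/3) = (j - 3)/(j - 8)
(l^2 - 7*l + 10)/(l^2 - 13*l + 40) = (l - 2)/(l - 8)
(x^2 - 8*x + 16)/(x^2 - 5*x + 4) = (x - 4)/(x - 1)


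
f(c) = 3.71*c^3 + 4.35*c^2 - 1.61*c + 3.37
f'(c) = 11.13*c^2 + 8.7*c - 1.61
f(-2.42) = -19.84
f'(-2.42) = 42.52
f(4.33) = 379.14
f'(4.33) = 244.74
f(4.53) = 430.22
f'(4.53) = 266.20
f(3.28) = 175.81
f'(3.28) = 146.67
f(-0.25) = 3.99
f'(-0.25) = -3.09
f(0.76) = 6.29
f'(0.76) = 11.43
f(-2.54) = -25.27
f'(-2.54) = 48.10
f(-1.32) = 4.54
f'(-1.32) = 6.30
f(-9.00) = -2334.38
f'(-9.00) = 821.62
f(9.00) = 3045.82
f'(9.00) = 978.22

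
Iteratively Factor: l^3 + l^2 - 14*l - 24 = (l + 3)*(l^2 - 2*l - 8) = (l - 4)*(l + 3)*(l + 2)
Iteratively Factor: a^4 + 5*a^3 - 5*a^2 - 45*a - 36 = (a - 3)*(a^3 + 8*a^2 + 19*a + 12) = (a - 3)*(a + 1)*(a^2 + 7*a + 12) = (a - 3)*(a + 1)*(a + 4)*(a + 3)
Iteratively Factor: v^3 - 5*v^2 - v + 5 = (v - 5)*(v^2 - 1) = (v - 5)*(v + 1)*(v - 1)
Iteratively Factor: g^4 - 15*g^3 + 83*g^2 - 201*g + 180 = (g - 3)*(g^3 - 12*g^2 + 47*g - 60) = (g - 3)^2*(g^2 - 9*g + 20) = (g - 4)*(g - 3)^2*(g - 5)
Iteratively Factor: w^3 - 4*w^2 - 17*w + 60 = (w - 5)*(w^2 + w - 12) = (w - 5)*(w - 3)*(w + 4)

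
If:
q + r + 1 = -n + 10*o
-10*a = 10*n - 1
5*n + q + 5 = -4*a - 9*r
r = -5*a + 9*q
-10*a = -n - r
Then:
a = -413/8980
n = 1311/8980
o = 502/11225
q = -417/4490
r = -5441/8980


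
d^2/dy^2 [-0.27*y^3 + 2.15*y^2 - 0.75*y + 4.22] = 4.3 - 1.62*y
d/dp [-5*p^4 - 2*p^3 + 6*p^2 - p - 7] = -20*p^3 - 6*p^2 + 12*p - 1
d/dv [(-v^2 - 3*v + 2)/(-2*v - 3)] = (2*v^2 + 6*v + 13)/(4*v^2 + 12*v + 9)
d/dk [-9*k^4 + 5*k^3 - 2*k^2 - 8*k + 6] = -36*k^3 + 15*k^2 - 4*k - 8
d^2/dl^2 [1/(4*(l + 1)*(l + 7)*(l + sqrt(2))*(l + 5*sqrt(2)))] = (10*l^6 + 120*l^5 + 90*sqrt(2)*l^5 + 969*l^4 + 1008*sqrt(2)*l^4 + 3972*sqrt(2)*l^3 + 5856*l^3 + 7344*sqrt(2)*l^2 + 17703*l^2 + 14496*l + 12402*sqrt(2)*l + 3360*sqrt(2) + 8738)/(2*(l^12 + 24*l^11 + 18*sqrt(2)*l^11 + 459*l^10 + 432*sqrt(2)*l^10 + 4626*sqrt(2)*l^9 + 6752*l^9 + 34272*sqrt(2)*l^8 + 56349*l^8 + 268824*l^7 + 197334*sqrt(2)*l^7 + 892109*l^6 + 735984*sqrt(2)*l^6 + 1570446*sqrt(2)*l^5 + 2399376*l^5 + 2457792*sqrt(2)*l^4 + 3965238*l^4 + 3740960*l^3 + 2955456*sqrt(2)*l^3 + 2334780*l^2 + 2116800*sqrt(2)*l^2 + 617400*sqrt(2)*l + 1176000*l + 343000))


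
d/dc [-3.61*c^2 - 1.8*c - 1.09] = -7.22*c - 1.8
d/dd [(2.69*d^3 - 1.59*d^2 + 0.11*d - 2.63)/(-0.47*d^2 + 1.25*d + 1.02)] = (-1.2643*d^4 + 6.725*d^3 + 6.2956*d^2 - 5.7158*d + 3.3997)/(0.2209*d^4 - 1.175*d^3 + 0.6037*d^2 + 2.55*d + 1.0404)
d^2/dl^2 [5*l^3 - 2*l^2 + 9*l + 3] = 30*l - 4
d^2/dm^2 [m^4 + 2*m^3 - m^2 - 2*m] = 12*m^2 + 12*m - 2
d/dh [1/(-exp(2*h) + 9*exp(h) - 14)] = (2*exp(h) - 9)*exp(h)/(exp(2*h) - 9*exp(h) + 14)^2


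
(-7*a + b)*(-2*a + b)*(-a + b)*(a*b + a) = -14*a^4*b - 14*a^4 + 23*a^3*b^2 + 23*a^3*b - 10*a^2*b^3 - 10*a^2*b^2 + a*b^4 + a*b^3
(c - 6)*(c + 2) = c^2 - 4*c - 12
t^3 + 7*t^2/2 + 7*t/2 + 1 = (t + 1/2)*(t + 1)*(t + 2)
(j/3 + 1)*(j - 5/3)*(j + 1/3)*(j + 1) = j^4/3 + 8*j^3/9 - 26*j^2/27 - 56*j/27 - 5/9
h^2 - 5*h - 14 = (h - 7)*(h + 2)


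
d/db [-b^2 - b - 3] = -2*b - 1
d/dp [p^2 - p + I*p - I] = 2*p - 1 + I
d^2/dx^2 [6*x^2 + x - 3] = 12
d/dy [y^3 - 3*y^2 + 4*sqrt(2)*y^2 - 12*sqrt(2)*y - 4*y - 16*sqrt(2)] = 3*y^2 - 6*y + 8*sqrt(2)*y - 12*sqrt(2) - 4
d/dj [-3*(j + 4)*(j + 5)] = -6*j - 27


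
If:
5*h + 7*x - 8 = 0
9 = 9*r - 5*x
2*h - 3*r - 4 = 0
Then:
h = 187/67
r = 106/201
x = -57/67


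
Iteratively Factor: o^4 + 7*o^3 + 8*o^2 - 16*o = (o)*(o^3 + 7*o^2 + 8*o - 16) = o*(o + 4)*(o^2 + 3*o - 4) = o*(o + 4)^2*(o - 1)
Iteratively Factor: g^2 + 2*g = (g + 2)*(g)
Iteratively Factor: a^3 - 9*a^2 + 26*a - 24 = (a - 3)*(a^2 - 6*a + 8) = (a - 3)*(a - 2)*(a - 4)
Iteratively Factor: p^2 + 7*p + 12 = (p + 3)*(p + 4)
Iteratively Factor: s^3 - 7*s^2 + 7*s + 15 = (s - 3)*(s^2 - 4*s - 5) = (s - 5)*(s - 3)*(s + 1)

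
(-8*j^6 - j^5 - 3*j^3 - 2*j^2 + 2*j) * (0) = 0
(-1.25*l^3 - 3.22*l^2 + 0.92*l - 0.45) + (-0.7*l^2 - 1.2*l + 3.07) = -1.25*l^3 - 3.92*l^2 - 0.28*l + 2.62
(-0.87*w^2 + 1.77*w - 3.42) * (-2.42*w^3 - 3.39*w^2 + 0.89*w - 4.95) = 2.1054*w^5 - 1.3341*w^4 + 1.5018*w^3 + 17.4756*w^2 - 11.8053*w + 16.929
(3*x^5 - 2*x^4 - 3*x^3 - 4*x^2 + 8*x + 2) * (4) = 12*x^5 - 8*x^4 - 12*x^3 - 16*x^2 + 32*x + 8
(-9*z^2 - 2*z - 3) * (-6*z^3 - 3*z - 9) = 54*z^5 + 12*z^4 + 45*z^3 + 87*z^2 + 27*z + 27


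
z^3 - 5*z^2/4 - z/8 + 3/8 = (z - 1)*(z - 3/4)*(z + 1/2)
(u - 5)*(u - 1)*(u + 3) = u^3 - 3*u^2 - 13*u + 15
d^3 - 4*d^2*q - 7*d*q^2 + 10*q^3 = (d - 5*q)*(d - q)*(d + 2*q)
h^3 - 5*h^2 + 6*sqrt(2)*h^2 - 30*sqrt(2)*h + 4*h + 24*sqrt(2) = (h - 4)*(h - 1)*(h + 6*sqrt(2))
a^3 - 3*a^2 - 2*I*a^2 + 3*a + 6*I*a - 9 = (a - 3)*(a - 3*I)*(a + I)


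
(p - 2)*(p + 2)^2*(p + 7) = p^4 + 9*p^3 + 10*p^2 - 36*p - 56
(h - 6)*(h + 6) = h^2 - 36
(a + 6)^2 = a^2 + 12*a + 36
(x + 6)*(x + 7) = x^2 + 13*x + 42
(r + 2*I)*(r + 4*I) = r^2 + 6*I*r - 8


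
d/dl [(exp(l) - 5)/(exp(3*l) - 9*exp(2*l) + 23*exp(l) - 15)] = 2*(2 - exp(l))*exp(l)/(exp(4*l) - 8*exp(3*l) + 22*exp(2*l) - 24*exp(l) + 9)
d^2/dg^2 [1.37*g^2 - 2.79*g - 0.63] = 2.74000000000000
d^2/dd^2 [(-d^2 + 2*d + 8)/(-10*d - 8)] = -144/(125*d^3 + 300*d^2 + 240*d + 64)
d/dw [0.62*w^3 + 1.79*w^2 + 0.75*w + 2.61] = 1.86*w^2 + 3.58*w + 0.75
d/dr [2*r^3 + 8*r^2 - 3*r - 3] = 6*r^2 + 16*r - 3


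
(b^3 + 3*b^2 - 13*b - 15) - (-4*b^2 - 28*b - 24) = b^3 + 7*b^2 + 15*b + 9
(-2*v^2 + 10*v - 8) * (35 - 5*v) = 10*v^3 - 120*v^2 + 390*v - 280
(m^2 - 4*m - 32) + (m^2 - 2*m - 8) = 2*m^2 - 6*m - 40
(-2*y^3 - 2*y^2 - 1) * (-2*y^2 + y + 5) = 4*y^5 + 2*y^4 - 12*y^3 - 8*y^2 - y - 5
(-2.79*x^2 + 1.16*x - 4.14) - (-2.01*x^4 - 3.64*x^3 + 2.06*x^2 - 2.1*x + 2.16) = 2.01*x^4 + 3.64*x^3 - 4.85*x^2 + 3.26*x - 6.3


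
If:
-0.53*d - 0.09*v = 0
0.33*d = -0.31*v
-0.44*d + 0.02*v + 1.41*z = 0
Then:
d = 0.00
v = 0.00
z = 0.00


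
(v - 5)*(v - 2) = v^2 - 7*v + 10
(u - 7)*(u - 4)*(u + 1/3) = u^3 - 32*u^2/3 + 73*u/3 + 28/3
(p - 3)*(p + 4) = p^2 + p - 12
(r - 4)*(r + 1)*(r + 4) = r^3 + r^2 - 16*r - 16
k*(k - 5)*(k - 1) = k^3 - 6*k^2 + 5*k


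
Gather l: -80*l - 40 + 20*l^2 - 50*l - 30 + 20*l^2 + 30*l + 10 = 40*l^2 - 100*l - 60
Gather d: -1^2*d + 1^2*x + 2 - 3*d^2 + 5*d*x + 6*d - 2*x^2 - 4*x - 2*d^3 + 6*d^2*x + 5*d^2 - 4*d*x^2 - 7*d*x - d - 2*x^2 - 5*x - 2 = -2*d^3 + d^2*(6*x + 2) + d*(-4*x^2 - 2*x + 4) - 4*x^2 - 8*x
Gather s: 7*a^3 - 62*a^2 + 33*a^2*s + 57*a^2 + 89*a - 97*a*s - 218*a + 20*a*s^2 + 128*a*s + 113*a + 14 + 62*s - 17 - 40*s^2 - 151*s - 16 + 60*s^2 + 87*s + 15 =7*a^3 - 5*a^2 - 16*a + s^2*(20*a + 20) + s*(33*a^2 + 31*a - 2) - 4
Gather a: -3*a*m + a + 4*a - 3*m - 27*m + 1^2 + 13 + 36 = a*(5 - 3*m) - 30*m + 50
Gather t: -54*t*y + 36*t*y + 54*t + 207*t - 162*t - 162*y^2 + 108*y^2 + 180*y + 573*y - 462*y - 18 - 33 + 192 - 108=t*(99 - 18*y) - 54*y^2 + 291*y + 33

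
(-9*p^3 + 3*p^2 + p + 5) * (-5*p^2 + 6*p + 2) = 45*p^5 - 69*p^4 - 5*p^3 - 13*p^2 + 32*p + 10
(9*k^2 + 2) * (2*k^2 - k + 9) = 18*k^4 - 9*k^3 + 85*k^2 - 2*k + 18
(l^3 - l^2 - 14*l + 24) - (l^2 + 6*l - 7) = l^3 - 2*l^2 - 20*l + 31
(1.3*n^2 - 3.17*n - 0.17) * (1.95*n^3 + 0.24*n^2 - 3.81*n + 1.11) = 2.535*n^5 - 5.8695*n^4 - 6.0453*n^3 + 13.4799*n^2 - 2.871*n - 0.1887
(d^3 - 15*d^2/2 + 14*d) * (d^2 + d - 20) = d^5 - 13*d^4/2 - 27*d^3/2 + 164*d^2 - 280*d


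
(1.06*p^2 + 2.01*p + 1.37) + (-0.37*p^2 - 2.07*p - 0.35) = 0.69*p^2 - 0.0600000000000001*p + 1.02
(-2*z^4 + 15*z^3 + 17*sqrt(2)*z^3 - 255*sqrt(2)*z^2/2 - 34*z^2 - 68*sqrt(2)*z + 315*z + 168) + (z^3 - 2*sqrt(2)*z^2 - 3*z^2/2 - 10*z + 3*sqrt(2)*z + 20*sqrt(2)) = -2*z^4 + 16*z^3 + 17*sqrt(2)*z^3 - 259*sqrt(2)*z^2/2 - 71*z^2/2 - 65*sqrt(2)*z + 305*z + 20*sqrt(2) + 168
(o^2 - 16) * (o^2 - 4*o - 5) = o^4 - 4*o^3 - 21*o^2 + 64*o + 80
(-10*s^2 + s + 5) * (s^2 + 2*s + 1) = -10*s^4 - 19*s^3 - 3*s^2 + 11*s + 5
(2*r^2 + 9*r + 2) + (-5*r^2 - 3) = -3*r^2 + 9*r - 1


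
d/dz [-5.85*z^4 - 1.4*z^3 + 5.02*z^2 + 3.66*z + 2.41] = -23.4*z^3 - 4.2*z^2 + 10.04*z + 3.66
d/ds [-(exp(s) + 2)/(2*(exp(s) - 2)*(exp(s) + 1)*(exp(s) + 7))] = (exp(3*s) + 6*exp(2*s) + 12*exp(s) - 2)*exp(s)/(exp(6*s) + 12*exp(5*s) + 18*exp(4*s) - 136*exp(3*s) - 87*exp(2*s) + 252*exp(s) + 196)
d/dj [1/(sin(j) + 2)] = -cos(j)/(sin(j) + 2)^2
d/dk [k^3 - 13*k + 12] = 3*k^2 - 13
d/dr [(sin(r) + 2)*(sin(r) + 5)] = (2*sin(r) + 7)*cos(r)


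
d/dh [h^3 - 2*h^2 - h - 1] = 3*h^2 - 4*h - 1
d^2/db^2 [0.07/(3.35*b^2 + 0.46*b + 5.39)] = (-1.57115*b^2 - 0.21574*b + 0.07*(6.7*b + 0.46)*(13.4*b + 0.92) - 2.52791)/(3.35*b^2 + 0.46*b + 5.39)^3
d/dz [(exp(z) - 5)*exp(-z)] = 5*exp(-z)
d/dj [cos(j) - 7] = -sin(j)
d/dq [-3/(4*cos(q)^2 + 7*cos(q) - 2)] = -3*(8*cos(q) + 7)*sin(q)/(4*cos(q)^2 + 7*cos(q) - 2)^2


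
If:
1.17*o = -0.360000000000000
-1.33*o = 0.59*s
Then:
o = -0.31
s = 0.69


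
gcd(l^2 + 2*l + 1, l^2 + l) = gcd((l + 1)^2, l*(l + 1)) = l + 1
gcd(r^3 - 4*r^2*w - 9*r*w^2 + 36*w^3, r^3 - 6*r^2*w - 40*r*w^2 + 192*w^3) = r - 4*w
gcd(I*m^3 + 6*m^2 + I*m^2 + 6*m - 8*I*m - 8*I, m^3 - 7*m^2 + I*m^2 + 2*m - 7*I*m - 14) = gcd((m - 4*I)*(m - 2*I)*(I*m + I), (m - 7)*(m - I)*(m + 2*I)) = 1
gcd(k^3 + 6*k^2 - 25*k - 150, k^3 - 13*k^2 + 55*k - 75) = k - 5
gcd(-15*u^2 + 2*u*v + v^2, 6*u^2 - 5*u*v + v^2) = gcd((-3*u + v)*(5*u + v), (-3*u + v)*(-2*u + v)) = 3*u - v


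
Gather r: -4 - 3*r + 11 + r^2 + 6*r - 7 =r^2 + 3*r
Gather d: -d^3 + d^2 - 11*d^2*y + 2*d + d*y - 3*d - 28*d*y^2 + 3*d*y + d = -d^3 + d^2*(1 - 11*y) + d*(-28*y^2 + 4*y)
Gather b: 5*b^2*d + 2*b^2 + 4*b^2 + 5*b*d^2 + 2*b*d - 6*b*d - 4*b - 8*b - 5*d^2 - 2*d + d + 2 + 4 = b^2*(5*d + 6) + b*(5*d^2 - 4*d - 12) - 5*d^2 - d + 6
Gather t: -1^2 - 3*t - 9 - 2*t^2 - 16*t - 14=-2*t^2 - 19*t - 24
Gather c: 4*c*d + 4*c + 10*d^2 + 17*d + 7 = c*(4*d + 4) + 10*d^2 + 17*d + 7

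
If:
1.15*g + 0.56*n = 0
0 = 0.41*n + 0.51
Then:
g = 0.61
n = -1.24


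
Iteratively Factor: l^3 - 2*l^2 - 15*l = (l + 3)*(l^2 - 5*l) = (l - 5)*(l + 3)*(l)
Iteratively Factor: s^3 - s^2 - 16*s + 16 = (s + 4)*(s^2 - 5*s + 4) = (s - 1)*(s + 4)*(s - 4)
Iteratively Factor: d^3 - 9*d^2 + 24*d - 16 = (d - 1)*(d^2 - 8*d + 16) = (d - 4)*(d - 1)*(d - 4)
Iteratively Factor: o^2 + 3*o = (o)*(o + 3)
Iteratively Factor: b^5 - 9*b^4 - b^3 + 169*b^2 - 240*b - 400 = (b - 5)*(b^4 - 4*b^3 - 21*b^2 + 64*b + 80) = (b - 5)^2*(b^3 + b^2 - 16*b - 16) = (b - 5)^2*(b + 4)*(b^2 - 3*b - 4) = (b - 5)^2*(b + 1)*(b + 4)*(b - 4)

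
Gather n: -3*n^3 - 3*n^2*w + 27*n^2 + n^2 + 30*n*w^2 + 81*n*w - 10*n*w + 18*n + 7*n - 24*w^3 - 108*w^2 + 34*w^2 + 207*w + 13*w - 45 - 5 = -3*n^3 + n^2*(28 - 3*w) + n*(30*w^2 + 71*w + 25) - 24*w^3 - 74*w^2 + 220*w - 50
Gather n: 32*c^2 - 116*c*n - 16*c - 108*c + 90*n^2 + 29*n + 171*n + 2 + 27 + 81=32*c^2 - 124*c + 90*n^2 + n*(200 - 116*c) + 110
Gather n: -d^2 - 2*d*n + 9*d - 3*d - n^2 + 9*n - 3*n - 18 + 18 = -d^2 + 6*d - n^2 + n*(6 - 2*d)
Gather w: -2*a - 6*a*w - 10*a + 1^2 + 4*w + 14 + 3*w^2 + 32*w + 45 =-12*a + 3*w^2 + w*(36 - 6*a) + 60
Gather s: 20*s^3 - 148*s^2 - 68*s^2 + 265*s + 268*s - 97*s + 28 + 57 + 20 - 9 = 20*s^3 - 216*s^2 + 436*s + 96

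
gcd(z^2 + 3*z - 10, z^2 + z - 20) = z + 5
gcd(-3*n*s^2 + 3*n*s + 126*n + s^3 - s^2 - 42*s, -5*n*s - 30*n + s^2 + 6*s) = s + 6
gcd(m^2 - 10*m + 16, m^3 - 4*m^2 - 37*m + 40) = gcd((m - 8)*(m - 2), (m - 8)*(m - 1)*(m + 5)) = m - 8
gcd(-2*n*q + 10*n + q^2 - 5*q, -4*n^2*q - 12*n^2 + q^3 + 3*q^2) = -2*n + q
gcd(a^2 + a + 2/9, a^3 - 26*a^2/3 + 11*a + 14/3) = a + 1/3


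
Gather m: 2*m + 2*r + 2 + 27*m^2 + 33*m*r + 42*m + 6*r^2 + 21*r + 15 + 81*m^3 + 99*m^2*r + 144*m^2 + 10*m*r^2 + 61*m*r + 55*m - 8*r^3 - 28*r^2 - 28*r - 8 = 81*m^3 + m^2*(99*r + 171) + m*(10*r^2 + 94*r + 99) - 8*r^3 - 22*r^2 - 5*r + 9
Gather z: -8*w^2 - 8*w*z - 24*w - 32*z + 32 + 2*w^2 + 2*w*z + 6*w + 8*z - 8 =-6*w^2 - 18*w + z*(-6*w - 24) + 24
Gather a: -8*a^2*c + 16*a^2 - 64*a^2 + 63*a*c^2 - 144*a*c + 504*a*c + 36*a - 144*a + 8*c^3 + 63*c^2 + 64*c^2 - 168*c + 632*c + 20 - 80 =a^2*(-8*c - 48) + a*(63*c^2 + 360*c - 108) + 8*c^3 + 127*c^2 + 464*c - 60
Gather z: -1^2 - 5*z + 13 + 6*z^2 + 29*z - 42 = 6*z^2 + 24*z - 30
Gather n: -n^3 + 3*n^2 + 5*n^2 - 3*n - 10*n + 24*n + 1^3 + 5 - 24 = -n^3 + 8*n^2 + 11*n - 18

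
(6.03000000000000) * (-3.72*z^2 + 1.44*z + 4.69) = -22.4316*z^2 + 8.6832*z + 28.2807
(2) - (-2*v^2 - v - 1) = 2*v^2 + v + 3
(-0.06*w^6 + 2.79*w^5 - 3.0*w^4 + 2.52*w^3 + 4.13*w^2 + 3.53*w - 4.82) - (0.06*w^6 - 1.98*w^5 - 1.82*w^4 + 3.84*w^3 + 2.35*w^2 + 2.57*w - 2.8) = -0.12*w^6 + 4.77*w^5 - 1.18*w^4 - 1.32*w^3 + 1.78*w^2 + 0.96*w - 2.02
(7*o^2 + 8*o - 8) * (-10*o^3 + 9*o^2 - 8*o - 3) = -70*o^5 - 17*o^4 + 96*o^3 - 157*o^2 + 40*o + 24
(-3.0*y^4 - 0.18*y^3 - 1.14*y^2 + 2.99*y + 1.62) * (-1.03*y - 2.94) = 3.09*y^5 + 9.0054*y^4 + 1.7034*y^3 + 0.271899999999999*y^2 - 10.4592*y - 4.7628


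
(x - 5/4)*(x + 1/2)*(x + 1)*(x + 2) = x^4 + 9*x^3/4 - 7*x^2/8 - 27*x/8 - 5/4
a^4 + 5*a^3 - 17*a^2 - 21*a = a*(a - 3)*(a + 1)*(a + 7)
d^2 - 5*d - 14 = (d - 7)*(d + 2)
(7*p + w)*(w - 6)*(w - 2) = 7*p*w^2 - 56*p*w + 84*p + w^3 - 8*w^2 + 12*w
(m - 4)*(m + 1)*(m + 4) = m^3 + m^2 - 16*m - 16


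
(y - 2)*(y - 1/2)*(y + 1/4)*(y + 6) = y^4 + 15*y^3/4 - 105*y^2/8 + 5*y/2 + 3/2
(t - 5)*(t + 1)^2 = t^3 - 3*t^2 - 9*t - 5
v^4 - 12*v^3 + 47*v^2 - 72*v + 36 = (v - 6)*(v - 3)*(v - 2)*(v - 1)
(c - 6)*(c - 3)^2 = c^3 - 12*c^2 + 45*c - 54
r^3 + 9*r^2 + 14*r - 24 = (r - 1)*(r + 4)*(r + 6)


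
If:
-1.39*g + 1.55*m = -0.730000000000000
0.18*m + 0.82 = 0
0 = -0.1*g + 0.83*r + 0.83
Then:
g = -4.55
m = -4.56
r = -1.55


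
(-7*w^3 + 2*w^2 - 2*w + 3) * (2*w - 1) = -14*w^4 + 11*w^3 - 6*w^2 + 8*w - 3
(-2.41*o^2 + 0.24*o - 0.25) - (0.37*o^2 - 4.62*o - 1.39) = -2.78*o^2 + 4.86*o + 1.14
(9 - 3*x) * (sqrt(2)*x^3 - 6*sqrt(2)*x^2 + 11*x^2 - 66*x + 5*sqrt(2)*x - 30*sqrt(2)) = -3*sqrt(2)*x^4 - 33*x^3 + 27*sqrt(2)*x^3 - 69*sqrt(2)*x^2 + 297*x^2 - 594*x + 135*sqrt(2)*x - 270*sqrt(2)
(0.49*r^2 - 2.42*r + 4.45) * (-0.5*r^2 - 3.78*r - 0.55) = -0.245*r^4 - 0.6422*r^3 + 6.6531*r^2 - 15.49*r - 2.4475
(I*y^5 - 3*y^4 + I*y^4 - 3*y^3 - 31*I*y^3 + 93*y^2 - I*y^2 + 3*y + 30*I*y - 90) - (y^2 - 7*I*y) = I*y^5 - 3*y^4 + I*y^4 - 3*y^3 - 31*I*y^3 + 92*y^2 - I*y^2 + 3*y + 37*I*y - 90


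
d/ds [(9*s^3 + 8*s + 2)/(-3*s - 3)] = (-6*s^3 - 9*s^2 - 2)/(s^2 + 2*s + 1)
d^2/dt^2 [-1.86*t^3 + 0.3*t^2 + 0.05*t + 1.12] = 0.6 - 11.16*t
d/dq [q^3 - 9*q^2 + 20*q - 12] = 3*q^2 - 18*q + 20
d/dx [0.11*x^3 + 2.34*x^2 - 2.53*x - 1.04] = 0.33*x^2 + 4.68*x - 2.53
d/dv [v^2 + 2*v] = 2*v + 2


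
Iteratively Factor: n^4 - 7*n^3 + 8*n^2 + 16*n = (n)*(n^3 - 7*n^2 + 8*n + 16) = n*(n - 4)*(n^2 - 3*n - 4) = n*(n - 4)*(n + 1)*(n - 4)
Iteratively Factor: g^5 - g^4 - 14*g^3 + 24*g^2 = (g - 3)*(g^4 + 2*g^3 - 8*g^2) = (g - 3)*(g + 4)*(g^3 - 2*g^2) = g*(g - 3)*(g + 4)*(g^2 - 2*g) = g*(g - 3)*(g - 2)*(g + 4)*(g)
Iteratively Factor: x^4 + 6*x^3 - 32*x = (x + 4)*(x^3 + 2*x^2 - 8*x) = (x - 2)*(x + 4)*(x^2 + 4*x) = x*(x - 2)*(x + 4)*(x + 4)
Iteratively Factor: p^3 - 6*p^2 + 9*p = (p)*(p^2 - 6*p + 9) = p*(p - 3)*(p - 3)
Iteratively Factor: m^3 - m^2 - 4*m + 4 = (m - 1)*(m^2 - 4) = (m - 1)*(m + 2)*(m - 2)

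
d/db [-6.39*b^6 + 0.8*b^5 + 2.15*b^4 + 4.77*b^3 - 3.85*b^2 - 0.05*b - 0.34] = -38.34*b^5 + 4.0*b^4 + 8.6*b^3 + 14.31*b^2 - 7.7*b - 0.05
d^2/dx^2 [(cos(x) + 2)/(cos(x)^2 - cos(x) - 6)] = (sin(x)^2 - 3*cos(x) + 1)/(cos(x) - 3)^3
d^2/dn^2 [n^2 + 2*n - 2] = 2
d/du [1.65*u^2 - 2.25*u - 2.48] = 3.3*u - 2.25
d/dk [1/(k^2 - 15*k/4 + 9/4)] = 4*(15 - 8*k)/(4*k^2 - 15*k + 9)^2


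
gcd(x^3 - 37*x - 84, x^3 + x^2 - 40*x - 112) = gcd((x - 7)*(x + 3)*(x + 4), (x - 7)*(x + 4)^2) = x^2 - 3*x - 28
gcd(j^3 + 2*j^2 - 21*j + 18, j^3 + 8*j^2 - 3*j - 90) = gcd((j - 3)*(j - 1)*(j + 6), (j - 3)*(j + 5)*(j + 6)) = j^2 + 3*j - 18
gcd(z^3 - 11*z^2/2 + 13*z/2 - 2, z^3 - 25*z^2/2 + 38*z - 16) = z^2 - 9*z/2 + 2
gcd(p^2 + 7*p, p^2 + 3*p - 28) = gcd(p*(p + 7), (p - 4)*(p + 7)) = p + 7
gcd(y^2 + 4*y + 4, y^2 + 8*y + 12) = y + 2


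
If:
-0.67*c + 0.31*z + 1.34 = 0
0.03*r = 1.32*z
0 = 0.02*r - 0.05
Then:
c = 2.03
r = 2.50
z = 0.06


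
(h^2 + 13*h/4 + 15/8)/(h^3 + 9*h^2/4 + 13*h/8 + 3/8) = (2*h + 5)/(2*h^2 + 3*h + 1)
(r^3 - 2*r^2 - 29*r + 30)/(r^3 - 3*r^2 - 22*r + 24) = (r + 5)/(r + 4)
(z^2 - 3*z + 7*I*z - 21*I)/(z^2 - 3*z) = (z + 7*I)/z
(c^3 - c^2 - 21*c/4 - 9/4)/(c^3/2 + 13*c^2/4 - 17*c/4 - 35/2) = (4*c^3 - 4*c^2 - 21*c - 9)/(2*c^3 + 13*c^2 - 17*c - 70)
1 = 1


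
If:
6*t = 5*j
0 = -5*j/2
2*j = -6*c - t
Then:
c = 0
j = 0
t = 0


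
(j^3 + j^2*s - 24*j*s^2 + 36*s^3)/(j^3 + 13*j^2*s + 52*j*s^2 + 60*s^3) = (j^2 - 5*j*s + 6*s^2)/(j^2 + 7*j*s + 10*s^2)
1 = 1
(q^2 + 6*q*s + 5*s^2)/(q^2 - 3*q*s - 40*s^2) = (q + s)/(q - 8*s)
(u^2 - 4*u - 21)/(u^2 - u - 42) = (u + 3)/(u + 6)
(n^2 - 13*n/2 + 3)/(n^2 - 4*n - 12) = (n - 1/2)/(n + 2)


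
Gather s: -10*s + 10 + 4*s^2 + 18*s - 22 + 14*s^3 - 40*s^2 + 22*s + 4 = 14*s^3 - 36*s^2 + 30*s - 8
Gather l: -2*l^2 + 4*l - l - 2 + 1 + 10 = -2*l^2 + 3*l + 9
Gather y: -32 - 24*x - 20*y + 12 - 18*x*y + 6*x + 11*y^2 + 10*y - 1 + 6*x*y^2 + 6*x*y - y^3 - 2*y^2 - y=-18*x - y^3 + y^2*(6*x + 9) + y*(-12*x - 11) - 21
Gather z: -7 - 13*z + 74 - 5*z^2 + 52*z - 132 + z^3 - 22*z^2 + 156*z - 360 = z^3 - 27*z^2 + 195*z - 425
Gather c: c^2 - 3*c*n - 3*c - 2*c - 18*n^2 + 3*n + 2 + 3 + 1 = c^2 + c*(-3*n - 5) - 18*n^2 + 3*n + 6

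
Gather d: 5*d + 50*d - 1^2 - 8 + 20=55*d + 11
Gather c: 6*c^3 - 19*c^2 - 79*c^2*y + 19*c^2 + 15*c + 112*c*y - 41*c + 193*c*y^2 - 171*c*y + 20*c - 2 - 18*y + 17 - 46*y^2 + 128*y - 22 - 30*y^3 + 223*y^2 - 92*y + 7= 6*c^3 - 79*c^2*y + c*(193*y^2 - 59*y - 6) - 30*y^3 + 177*y^2 + 18*y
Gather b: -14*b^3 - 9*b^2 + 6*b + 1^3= -14*b^3 - 9*b^2 + 6*b + 1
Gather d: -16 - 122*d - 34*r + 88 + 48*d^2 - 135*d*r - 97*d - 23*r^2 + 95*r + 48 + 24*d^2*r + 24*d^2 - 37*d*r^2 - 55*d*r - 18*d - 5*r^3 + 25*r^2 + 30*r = d^2*(24*r + 72) + d*(-37*r^2 - 190*r - 237) - 5*r^3 + 2*r^2 + 91*r + 120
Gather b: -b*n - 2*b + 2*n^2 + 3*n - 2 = b*(-n - 2) + 2*n^2 + 3*n - 2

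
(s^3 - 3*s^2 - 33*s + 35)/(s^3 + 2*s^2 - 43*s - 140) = (s - 1)/(s + 4)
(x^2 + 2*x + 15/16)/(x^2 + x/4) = (16*x^2 + 32*x + 15)/(4*x*(4*x + 1))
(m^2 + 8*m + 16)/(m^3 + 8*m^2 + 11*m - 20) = (m + 4)/(m^2 + 4*m - 5)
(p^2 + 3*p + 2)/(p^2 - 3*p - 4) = (p + 2)/(p - 4)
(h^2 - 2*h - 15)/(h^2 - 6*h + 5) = (h + 3)/(h - 1)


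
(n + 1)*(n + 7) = n^2 + 8*n + 7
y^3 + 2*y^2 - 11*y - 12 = (y - 3)*(y + 1)*(y + 4)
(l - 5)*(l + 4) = l^2 - l - 20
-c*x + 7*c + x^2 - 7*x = (-c + x)*(x - 7)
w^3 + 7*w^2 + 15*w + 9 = (w + 1)*(w + 3)^2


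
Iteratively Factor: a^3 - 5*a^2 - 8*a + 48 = (a - 4)*(a^2 - a - 12) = (a - 4)*(a + 3)*(a - 4)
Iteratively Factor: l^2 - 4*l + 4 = (l - 2)*(l - 2)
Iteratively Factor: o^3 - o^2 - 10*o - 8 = (o + 1)*(o^2 - 2*o - 8) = (o - 4)*(o + 1)*(o + 2)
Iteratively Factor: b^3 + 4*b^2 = (b)*(b^2 + 4*b) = b^2*(b + 4)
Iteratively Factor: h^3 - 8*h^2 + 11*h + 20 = (h - 4)*(h^2 - 4*h - 5) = (h - 4)*(h + 1)*(h - 5)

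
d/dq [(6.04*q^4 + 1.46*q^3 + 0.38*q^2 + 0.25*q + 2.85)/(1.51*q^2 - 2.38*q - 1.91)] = (18.2408*q^5 - 40.921*q^4 - 53.0952*q^3 - 9.6477*q^2 - 10.0586*q + 6.3055)/(2.2801*q^4 - 7.1876*q^3 - 0.103800000000001*q^2 + 9.0916*q + 3.6481)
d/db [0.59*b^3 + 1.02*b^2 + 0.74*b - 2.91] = 1.77*b^2 + 2.04*b + 0.74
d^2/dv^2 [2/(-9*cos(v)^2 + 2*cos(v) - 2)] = (-648*sin(v)^4 + 188*sin(v)^2 - 143*cos(v) + 27*cos(3*v) + 404)/(9*sin(v)^2 + 2*cos(v) - 11)^3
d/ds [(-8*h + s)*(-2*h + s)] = -10*h + 2*s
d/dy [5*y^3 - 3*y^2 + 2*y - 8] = 15*y^2 - 6*y + 2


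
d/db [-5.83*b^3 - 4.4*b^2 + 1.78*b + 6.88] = -17.49*b^2 - 8.8*b + 1.78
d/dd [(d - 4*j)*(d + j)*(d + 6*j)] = 3*d^2 + 6*d*j - 22*j^2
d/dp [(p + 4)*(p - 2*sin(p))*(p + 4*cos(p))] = -(p + 4)*(p - 2*sin(p))*(4*sin(p) - 1) - (p + 4)*(p + 4*cos(p))*(2*cos(p) - 1) + (p - 2*sin(p))*(p + 4*cos(p))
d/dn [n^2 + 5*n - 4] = 2*n + 5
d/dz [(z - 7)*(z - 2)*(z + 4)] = 3*z^2 - 10*z - 22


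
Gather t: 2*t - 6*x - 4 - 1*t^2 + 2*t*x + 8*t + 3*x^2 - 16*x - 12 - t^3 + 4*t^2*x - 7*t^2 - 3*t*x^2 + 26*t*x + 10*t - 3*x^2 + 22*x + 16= -t^3 + t^2*(4*x - 8) + t*(-3*x^2 + 28*x + 20)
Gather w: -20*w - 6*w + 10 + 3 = 13 - 26*w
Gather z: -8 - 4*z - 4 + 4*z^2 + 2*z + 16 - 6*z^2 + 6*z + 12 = -2*z^2 + 4*z + 16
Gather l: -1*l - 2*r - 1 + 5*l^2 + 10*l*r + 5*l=5*l^2 + l*(10*r + 4) - 2*r - 1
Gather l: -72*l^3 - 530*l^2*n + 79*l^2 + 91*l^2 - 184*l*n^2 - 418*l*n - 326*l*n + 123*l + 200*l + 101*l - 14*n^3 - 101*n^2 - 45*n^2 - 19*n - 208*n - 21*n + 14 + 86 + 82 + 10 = -72*l^3 + l^2*(170 - 530*n) + l*(-184*n^2 - 744*n + 424) - 14*n^3 - 146*n^2 - 248*n + 192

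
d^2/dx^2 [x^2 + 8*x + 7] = 2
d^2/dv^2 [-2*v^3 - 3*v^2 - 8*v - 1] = -12*v - 6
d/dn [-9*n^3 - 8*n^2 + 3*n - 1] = -27*n^2 - 16*n + 3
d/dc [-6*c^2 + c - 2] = 1 - 12*c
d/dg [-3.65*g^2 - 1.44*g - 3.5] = -7.3*g - 1.44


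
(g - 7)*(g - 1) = g^2 - 8*g + 7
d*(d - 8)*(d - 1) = d^3 - 9*d^2 + 8*d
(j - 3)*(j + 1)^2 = j^3 - j^2 - 5*j - 3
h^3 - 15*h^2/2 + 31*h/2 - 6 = (h - 4)*(h - 3)*(h - 1/2)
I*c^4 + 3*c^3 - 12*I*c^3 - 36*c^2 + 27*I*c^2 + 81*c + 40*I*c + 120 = (c - 8)*(c - 5)*(c - 3*I)*(I*c + I)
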